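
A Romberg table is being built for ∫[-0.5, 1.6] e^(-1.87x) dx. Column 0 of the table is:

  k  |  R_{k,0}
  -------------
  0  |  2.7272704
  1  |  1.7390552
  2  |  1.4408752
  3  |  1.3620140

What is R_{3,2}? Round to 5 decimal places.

1.33534

Richardson extrapolation on the trapezoidal column (denominator 4−1=3):
R_{2,1} = 1.4408752 + (1.4408752 − 1.7390552)/3 = 1.3414819
R_{3,1} = (4·1.3620140 − 1.4408752) / 3 = 1.3357269
R_{3,2} = 1.3357269 + (1.3357269 − 1.3414819)/15 = 1.3353432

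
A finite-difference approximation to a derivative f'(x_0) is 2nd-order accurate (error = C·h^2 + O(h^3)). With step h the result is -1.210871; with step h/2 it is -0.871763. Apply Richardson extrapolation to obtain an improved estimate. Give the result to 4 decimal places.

-0.7587

The leading error scales as h^2; refining by a factor of 2 reduces it by 2^2 = 4.
Extrapolated value = (4·A(h/2) − A(h)) / (4 − 1)
= (4·(-0.871763) − (-1.210871)) / 3
= -2.276181 / 3 = -0.758727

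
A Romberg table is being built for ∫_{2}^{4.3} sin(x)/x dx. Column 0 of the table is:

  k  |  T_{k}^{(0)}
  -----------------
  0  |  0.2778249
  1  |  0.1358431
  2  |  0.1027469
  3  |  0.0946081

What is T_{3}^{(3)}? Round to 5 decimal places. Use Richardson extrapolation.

T_{1}^{(1)} = 0.1358431 + (0.1358431 − 0.2778249)/3 = 0.0885158
T_{2}^{(1)} = 0.1027469 + (0.1027469 − 0.1358431)/3 = 0.0917148
T_{3}^{(1)} = 0.0946081 + (0.0946081 − 0.1027469)/3 = 0.0918952
T_{2}^{(2)} = (16·0.0917148 − 0.0885158) / 15 = 0.0919281
T_{3}^{(2)} = (16·0.0918952 − 0.0917148) / 15 = 0.0919072
T_{3}^{(3)} = 0.0919072 + (0.0919072 − 0.0919281)/63 = 0.0919069

0.09191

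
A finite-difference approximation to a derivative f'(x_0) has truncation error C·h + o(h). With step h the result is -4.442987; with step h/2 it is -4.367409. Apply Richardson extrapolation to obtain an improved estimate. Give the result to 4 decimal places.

-4.2918

The leading error scales as h; refining by a factor of 2 reduces it by 2^1 = 2.
Extrapolated value = (2·A(h/2) − A(h)) / (2 − 1)
= (2·(-4.367409) − (-4.442987)) / 1
= -4.291831 / 1 = -4.291831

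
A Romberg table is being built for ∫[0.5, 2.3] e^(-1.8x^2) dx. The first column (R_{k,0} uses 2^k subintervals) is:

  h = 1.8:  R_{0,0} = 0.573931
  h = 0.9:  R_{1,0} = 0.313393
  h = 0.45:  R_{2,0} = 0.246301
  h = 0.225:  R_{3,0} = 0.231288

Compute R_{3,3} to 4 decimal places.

0.2265

Richardson extrapolation on the trapezoidal column (denominator 4−1=3):
R_{1,1} = (4·0.313393 − 0.573931) / 3 = 0.226547
R_{2,1} = 0.246301 + (0.246301 − 0.313393)/3 = 0.223937
R_{3,1} = 0.231288 + (0.231288 − 0.246301)/3 = 0.226284
R_{2,2} = (16·0.223937 − 0.226547) / 15 = 0.223763
R_{3,2} = 0.226284 + (0.226284 − 0.223937)/15 = 0.226440
R_{3,3} = 0.226440 + (0.226440 − 0.223763)/63 = 0.226482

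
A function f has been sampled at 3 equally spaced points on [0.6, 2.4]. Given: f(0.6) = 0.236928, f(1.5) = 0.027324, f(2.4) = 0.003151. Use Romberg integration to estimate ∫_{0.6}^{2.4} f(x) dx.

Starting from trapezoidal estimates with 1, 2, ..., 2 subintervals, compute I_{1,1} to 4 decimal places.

I_{0,0} (trapezoid, 1 panel, h=1.8000): 0.216071
I_{1,0} (trapezoid, 2 panels, h=0.9000): 0.132627
I_{1,1} = 0.132627 + (0.132627 − 0.216071)/3 = 0.104812

0.1048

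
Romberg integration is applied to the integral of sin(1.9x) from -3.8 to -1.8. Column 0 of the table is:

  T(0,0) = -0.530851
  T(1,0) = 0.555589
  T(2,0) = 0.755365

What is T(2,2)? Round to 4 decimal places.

Richardson extrapolation on the trapezoidal column (denominator 4−1=3):
T(1,1) = (4·0.555589 − (-0.530851)) / 3 = 0.917736
T(2,1) = 0.755365 + (0.755365 − 0.555589)/3 = 0.821957
T(2,2) = (16·0.821957 − 0.917736) / 15 = 0.815572
(Column j=1 coincides with Simpson's rule on the same nodes.)

0.8156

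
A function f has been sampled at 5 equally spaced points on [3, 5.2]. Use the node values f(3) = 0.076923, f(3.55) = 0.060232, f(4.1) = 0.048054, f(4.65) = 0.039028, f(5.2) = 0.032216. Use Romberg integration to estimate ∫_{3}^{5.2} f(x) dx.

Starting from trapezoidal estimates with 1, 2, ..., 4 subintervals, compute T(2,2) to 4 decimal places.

0.1104

T(0,0) (trapezoid, 1 panel, h=2.2000): 0.120053
T(1,0) (trapezoid, 2 panels, h=1.1000): 0.112886
T(2,0) (trapezoid, 4 panels, h=0.5500): 0.111036
T(1,1) = 0.112886 + (0.112886 − 0.120053)/3 = 0.110497
T(2,1) = 0.111036 + (0.111036 − 0.112886)/3 = 0.110419
T(2,2) = 0.110419 + (0.110419 − 0.110497)/15 = 0.110414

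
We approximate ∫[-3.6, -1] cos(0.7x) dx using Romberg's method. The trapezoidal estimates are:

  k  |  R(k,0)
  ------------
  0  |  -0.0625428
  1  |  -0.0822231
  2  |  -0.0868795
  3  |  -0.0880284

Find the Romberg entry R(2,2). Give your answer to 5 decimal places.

R(1,1) = -0.0822231 + (-0.0822231 − (-0.0625428))/3 = -0.0887832
R(2,1) = (4·(-0.0868795) − (-0.0822231)) / 3 = -0.0884316
R(2,2) = (16·(-0.0884316) − (-0.0887832)) / 15 = -0.0884082
(Column j=1 coincides with Simpson's rule on the same nodes.)

-0.08841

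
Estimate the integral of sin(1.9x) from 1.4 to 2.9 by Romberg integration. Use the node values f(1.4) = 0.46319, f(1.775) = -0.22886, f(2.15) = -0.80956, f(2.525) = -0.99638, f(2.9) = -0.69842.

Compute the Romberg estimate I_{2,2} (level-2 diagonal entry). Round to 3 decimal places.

I_{0,0} (trapezoid, 1 panel, h=1.5000): -0.17642
I_{1,0} (trapezoid, 2 panels, h=0.7500): -0.69538
I_{2,0} (trapezoid, 4 panels, h=0.3750): -0.80716
I_{1,1} = -0.69538 + (-0.69538 − (-0.17642))/3 = -0.86837
I_{2,1} = -0.80716 + (-0.80716 − (-0.69538))/3 = -0.84442
I_{2,2} = -0.84442 + (-0.84442 − (-0.86837))/15 = -0.84282

-0.843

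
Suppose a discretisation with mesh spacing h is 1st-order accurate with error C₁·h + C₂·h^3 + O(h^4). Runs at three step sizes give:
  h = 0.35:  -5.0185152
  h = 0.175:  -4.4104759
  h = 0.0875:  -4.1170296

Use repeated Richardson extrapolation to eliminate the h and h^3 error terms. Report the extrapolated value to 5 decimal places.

-3.82660

First eliminate the h term (factor 2^1 = 2):
  B₁ = (2·(-4.4104759) − (-5.0185152))/1 = -3.8024366
  B₂ = (2·(-4.1170296) − (-4.4104759))/1 = -3.8235833
Then eliminate the h^3 term (factor 2^3 = 8):
  (8·(-3.8235833) − (-3.8024366))/7 = -3.8266043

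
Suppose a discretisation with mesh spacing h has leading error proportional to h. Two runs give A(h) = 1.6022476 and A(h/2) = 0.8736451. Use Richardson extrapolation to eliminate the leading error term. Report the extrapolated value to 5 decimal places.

Extrapolated value = (2·A(h/2) − A(h)) / (2 − 1)
= (2·0.8736451 − 1.6022476) / 1
= 0.1450426 / 1 = 0.1450426

0.14504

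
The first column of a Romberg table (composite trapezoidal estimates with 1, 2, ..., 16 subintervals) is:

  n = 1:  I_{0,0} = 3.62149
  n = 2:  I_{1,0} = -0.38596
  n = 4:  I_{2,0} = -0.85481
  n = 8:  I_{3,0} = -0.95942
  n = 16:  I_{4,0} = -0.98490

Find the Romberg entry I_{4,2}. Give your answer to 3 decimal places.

I_{3,1} = -0.95942 + (-0.95942 − (-0.85481))/3 = -0.99429
I_{4,1} = (4·(-0.98490) − (-0.95942)) / 3 = -0.99339
I_{4,2} = (16·(-0.99339) − (-0.99429)) / 15 = -0.99333

-0.993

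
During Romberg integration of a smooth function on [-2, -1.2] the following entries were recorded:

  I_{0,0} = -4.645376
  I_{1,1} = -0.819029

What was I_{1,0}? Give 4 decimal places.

-1.7756

From I_{1,1} = (4·I_{1,0} − I_{0,0})/3, solve for I_{1,0}:
4·I_{1,0} = 3·(-0.819029) + (-4.645376) = -7.102463
I_{1,0} = -1.775616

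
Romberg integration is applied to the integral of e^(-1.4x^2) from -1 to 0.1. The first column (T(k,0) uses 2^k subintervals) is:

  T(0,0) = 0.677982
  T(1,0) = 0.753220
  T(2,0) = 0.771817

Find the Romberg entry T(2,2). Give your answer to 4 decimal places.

0.7780

Richardson extrapolation on the trapezoidal column (denominator 4−1=3):
T(1,1) = (4·0.753220 − 0.677982) / 3 = 0.778299
T(2,1) = 0.771817 + (0.771817 − 0.753220)/3 = 0.778016
T(2,2) = (16·0.778016 − 0.778299) / 15 = 0.777997
(Column j=1 coincides with Simpson's rule on the same nodes.)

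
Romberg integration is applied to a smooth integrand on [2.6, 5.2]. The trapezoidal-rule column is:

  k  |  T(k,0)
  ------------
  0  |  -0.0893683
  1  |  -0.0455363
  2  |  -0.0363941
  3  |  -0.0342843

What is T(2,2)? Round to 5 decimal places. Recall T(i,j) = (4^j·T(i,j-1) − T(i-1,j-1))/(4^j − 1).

-0.03351

Richardson extrapolation on the trapezoidal column (denominator 4−1=3):
T(1,1) = -0.0455363 + (-0.0455363 − (-0.0893683))/3 = -0.0309256
T(2,1) = (4·(-0.0363941) − (-0.0455363)) / 3 = -0.0333467
T(2,2) = (16·(-0.0333467) − (-0.0309256)) / 15 = -0.0335081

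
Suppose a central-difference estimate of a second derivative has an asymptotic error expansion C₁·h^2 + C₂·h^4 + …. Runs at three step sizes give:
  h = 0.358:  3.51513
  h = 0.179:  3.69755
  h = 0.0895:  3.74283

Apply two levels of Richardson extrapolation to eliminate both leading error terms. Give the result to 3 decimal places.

First eliminate the h^2 term (factor 2^2 = 4):
  B₁ = (4·3.69755 − 3.51513)/3 = 3.75836
  B₂ = (4·3.74283 − 3.69755)/3 = 3.75792
Then eliminate the h^4 term (factor 2^4 = 16):
  (16·3.75792 − 3.75836)/15 = 3.75789

3.758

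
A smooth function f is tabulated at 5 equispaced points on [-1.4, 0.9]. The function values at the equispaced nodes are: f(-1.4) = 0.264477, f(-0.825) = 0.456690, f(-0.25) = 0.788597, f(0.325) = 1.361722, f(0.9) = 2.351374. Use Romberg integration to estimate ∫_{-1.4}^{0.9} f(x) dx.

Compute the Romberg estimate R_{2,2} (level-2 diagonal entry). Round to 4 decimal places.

2.1968

R_{0,0} (trapezoid, 1 panel, h=2.3000): 3.008229
R_{1,0} (trapezoid, 2 panels, h=1.1500): 2.411001
R_{2,0} (trapezoid, 4 panels, h=0.5750): 2.251087
R_{1,1} = 2.411001 + (2.411001 − 3.008229)/3 = 2.211925
R_{2,1} = 2.251087 + (2.251087 − 2.411001)/3 = 2.197782
R_{2,2} = 2.197782 + (2.197782 − 2.211925)/15 = 2.196839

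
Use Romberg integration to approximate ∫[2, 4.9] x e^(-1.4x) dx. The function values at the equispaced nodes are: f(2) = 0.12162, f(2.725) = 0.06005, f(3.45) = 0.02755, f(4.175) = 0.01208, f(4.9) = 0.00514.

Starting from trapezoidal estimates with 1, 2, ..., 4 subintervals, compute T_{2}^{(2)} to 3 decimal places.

T_{0}^{(0)} (trapezoid, 1 panel, h=2.9000): 0.18380
T_{1}^{(0)} (trapezoid, 2 panels, h=1.4500): 0.13185
T_{2}^{(0)} (trapezoid, 4 panels, h=0.7250): 0.11822
T_{1}^{(1)} = 0.13185 + (0.13185 − 0.18380)/3 = 0.11453
T_{2}^{(1)} = 0.11822 + (0.11822 − 0.13185)/3 = 0.11368
T_{2}^{(2)} = 0.11368 + (0.11368 − 0.11453)/15 = 0.11362

0.114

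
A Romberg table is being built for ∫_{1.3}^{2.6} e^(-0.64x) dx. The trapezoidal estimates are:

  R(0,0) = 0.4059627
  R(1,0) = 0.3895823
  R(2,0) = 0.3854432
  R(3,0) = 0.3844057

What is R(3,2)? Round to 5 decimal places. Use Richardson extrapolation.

0.38406

Richardson extrapolation on the trapezoidal column (denominator 4−1=3):
R(2,1) = 0.3854432 + (0.3854432 − 0.3895823)/3 = 0.3840635
R(3,1) = (4·0.3844057 − 0.3854432) / 3 = 0.3840599
R(3,2) = 0.3840599 + (0.3840599 − 0.3840635)/15 = 0.3840597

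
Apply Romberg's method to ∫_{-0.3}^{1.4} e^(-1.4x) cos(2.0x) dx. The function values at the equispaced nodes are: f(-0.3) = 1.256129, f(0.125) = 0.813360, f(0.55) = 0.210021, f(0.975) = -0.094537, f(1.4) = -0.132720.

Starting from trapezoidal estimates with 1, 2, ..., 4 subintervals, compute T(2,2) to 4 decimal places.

T(0,0) (trapezoid, 1 panel, h=1.7000): 0.954898
T(1,0) (trapezoid, 2 panels, h=0.8500): 0.655967
T(2,0) (trapezoid, 4 panels, h=0.4250): 0.633483
T(1,1) = 0.655967 + (0.655967 − 0.954898)/3 = 0.556323
T(2,1) = 0.633483 + (0.633483 − 0.655967)/3 = 0.625988
T(2,2) = 0.625988 + (0.625988 − 0.556323)/15 = 0.630632

0.6306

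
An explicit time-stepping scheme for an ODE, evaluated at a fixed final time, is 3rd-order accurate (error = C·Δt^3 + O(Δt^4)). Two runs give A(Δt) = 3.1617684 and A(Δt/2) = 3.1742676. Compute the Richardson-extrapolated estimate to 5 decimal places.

3.17605

The leading error scales as Δt^3; refining by a factor of 2 reduces it by 2^3 = 8.
Extrapolated value = (8·A(Δt/2) − A(Δt)) / (8 − 1)
= (8·3.1742676 − 3.1617684) / 7
= 22.2323724 / 7 = 3.1760532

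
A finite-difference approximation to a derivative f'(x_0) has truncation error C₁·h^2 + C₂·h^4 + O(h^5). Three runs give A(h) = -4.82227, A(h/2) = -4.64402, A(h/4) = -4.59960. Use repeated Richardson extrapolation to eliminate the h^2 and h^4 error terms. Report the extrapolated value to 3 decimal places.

-4.585

First eliminate the h^2 term (factor 2^2 = 4):
  B₁ = (4·(-4.64402) − (-4.82227))/3 = -4.58460
  B₂ = (4·(-4.59960) − (-4.64402))/3 = -4.58479
Then eliminate the h^4 term (factor 2^4 = 16):
  (16·(-4.58479) − (-4.58460))/15 = -4.58480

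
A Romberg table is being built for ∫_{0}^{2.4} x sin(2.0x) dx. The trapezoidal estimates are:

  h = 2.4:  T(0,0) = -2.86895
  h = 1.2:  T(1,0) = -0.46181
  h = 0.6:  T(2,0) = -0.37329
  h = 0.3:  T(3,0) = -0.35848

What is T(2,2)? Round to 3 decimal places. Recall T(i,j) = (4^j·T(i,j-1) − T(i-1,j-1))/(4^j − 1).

-0.389

T(1,1) = -0.46181 + (-0.46181 − (-2.86895))/3 = 0.34057
T(2,1) = (4·(-0.37329) − (-0.46181)) / 3 = -0.34378
T(2,2) = -0.34378 + (-0.34378 − 0.34057)/15 = -0.38940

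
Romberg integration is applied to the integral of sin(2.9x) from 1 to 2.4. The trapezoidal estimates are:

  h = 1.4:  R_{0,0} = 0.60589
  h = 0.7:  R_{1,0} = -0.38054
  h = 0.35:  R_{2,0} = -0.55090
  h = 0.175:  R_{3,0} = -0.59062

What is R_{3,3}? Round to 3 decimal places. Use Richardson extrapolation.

-0.604

R_{1,1} = -0.38054 + (-0.38054 − 0.60589)/3 = -0.70935
R_{2,1} = (4·(-0.55090) − (-0.38054)) / 3 = -0.60769
R_{3,1} = (4·(-0.59062) − (-0.55090)) / 3 = -0.60386
R_{2,2} = (16·(-0.60769) − (-0.70935)) / 15 = -0.60091
R_{3,2} = (16·(-0.60386) − (-0.60769)) / 15 = -0.60360
R_{3,3} = (64·(-0.60360) − (-0.60091)) / 63 = -0.60364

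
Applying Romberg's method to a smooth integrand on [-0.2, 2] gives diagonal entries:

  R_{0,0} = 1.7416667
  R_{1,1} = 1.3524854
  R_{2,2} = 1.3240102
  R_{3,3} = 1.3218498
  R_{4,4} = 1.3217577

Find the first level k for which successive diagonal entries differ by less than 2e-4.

k = 4

|R_{1,1} − R_{0,0}| = 0.3891813 ≥ 2e-4
|R_{2,2} − R_{1,1}| = 0.0284752 ≥ 2e-4
|R_{3,3} − R_{2,2}| = 0.0021604 ≥ 2e-4
|R_{4,4} − R_{3,3}| = 0.0000921 < 2e-4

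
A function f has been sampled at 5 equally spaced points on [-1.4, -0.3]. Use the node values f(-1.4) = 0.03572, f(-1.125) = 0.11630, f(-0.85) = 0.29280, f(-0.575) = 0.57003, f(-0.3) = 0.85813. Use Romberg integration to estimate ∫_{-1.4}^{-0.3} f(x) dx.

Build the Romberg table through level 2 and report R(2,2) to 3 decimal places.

R(0,0) (trapezoid, 1 panel, h=1.1000): 0.49162
R(1,0) (trapezoid, 2 panels, h=0.5500): 0.40685
R(2,0) (trapezoid, 4 panels, h=0.2750): 0.39217
R(1,1) = 0.40685 + (0.40685 − 0.49162)/3 = 0.37859
R(2,1) = 0.39217 + (0.39217 − 0.40685)/3 = 0.38728
R(2,2) = 0.38728 + (0.38728 − 0.37859)/15 = 0.38786

0.388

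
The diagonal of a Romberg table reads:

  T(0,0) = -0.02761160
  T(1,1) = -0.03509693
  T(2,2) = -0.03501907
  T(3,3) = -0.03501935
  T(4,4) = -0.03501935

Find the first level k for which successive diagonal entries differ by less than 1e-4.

k = 2

|T(1,1) − T(0,0)| = 0.00748533 ≥ 1e-4
|T(2,2) − T(1,1)| = 0.00007786 < 1e-4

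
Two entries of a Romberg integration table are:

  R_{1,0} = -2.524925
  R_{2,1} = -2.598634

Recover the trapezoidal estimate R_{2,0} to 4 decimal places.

From R_{2,1} = (4·R_{2,0} − R_{1,0})/3, solve for R_{2,0}:
4·R_{2,0} = 3·(-2.598634) + (-2.524925) = -10.320827
R_{2,0} = -2.580207

-2.5802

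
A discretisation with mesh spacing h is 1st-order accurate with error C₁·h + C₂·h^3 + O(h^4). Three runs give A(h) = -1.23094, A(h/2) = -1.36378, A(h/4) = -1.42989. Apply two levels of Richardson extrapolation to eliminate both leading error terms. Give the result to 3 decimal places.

First eliminate the h term (factor 2^1 = 2):
  B₁ = (2·(-1.36378) − (-1.23094))/1 = -1.49662
  B₂ = (2·(-1.42989) − (-1.36378))/1 = -1.49600
Then eliminate the h^3 term (factor 2^3 = 8):
  (8·(-1.49600) − (-1.49662))/7 = -1.49591

-1.496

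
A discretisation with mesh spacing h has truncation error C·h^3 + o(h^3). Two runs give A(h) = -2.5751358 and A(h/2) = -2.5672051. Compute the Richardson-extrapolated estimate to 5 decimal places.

-2.56607

The leading error scales as h^3; refining by a factor of 2 reduces it by 2^3 = 8.
Extrapolated value = (8·A(h/2) − A(h)) / (8 − 1)
= (8·(-2.5672051) − (-2.5751358)) / 7
= -17.9625050 / 7 = -2.5660721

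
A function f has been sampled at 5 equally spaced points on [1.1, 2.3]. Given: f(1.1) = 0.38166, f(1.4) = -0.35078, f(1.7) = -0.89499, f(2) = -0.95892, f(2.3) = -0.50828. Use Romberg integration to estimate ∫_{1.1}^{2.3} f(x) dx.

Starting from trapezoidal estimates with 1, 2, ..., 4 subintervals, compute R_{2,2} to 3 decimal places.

R_{0,0} (trapezoid, 1 panel, h=1.2000): -0.07597
R_{1,0} (trapezoid, 2 panels, h=0.6000): -0.57498
R_{2,0} (trapezoid, 4 panels, h=0.3000): -0.68040
R_{1,1} = -0.57498 + (-0.57498 − (-0.07597))/3 = -0.74132
R_{2,1} = -0.68040 + (-0.68040 − (-0.57498))/3 = -0.71554
R_{2,2} = -0.71554 + (-0.71554 − (-0.74132))/15 = -0.71382

-0.714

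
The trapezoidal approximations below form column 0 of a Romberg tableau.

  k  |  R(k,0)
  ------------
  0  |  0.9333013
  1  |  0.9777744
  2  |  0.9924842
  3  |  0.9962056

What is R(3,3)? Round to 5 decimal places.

Richardson extrapolation on the trapezoidal column (denominator 4−1=3):
R(1,1) = (4·0.9777744 − 0.9333013) / 3 = 0.9925988
R(2,1) = 0.9924842 + (0.9924842 − 0.9777744)/3 = 0.9973875
R(3,1) = (4·0.9962056 − 0.9924842) / 3 = 0.9974461
R(2,2) = (16·0.9973875 − 0.9925988) / 15 = 0.9977067
R(3,2) = 0.9974461 + (0.9974461 − 0.9973875)/15 = 0.9974500
R(3,3) = (64·0.9974500 − 0.9977067) / 63 = 0.9974459
(Column j=1 coincides with Simpson's rule on the same nodes.)

0.99745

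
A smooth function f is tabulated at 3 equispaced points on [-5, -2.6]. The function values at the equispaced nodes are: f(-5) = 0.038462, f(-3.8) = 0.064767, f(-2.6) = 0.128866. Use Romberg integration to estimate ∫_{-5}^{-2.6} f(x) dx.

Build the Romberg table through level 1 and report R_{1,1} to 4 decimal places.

0.1706

R_{0,0} (trapezoid, 1 panel, h=2.4000): 0.200794
R_{1,0} (trapezoid, 2 panels, h=1.2000): 0.178117
R_{1,1} = 0.178117 + (0.178117 − 0.200794)/3 = 0.170558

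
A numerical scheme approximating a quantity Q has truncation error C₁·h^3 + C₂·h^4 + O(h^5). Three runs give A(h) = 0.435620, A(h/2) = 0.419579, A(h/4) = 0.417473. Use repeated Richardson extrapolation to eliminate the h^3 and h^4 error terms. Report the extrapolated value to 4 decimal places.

0.4172

First eliminate the h^3 term (factor 2^3 = 8):
  B₁ = (8·0.419579 − 0.435620)/7 = 0.417287
  B₂ = (8·0.417473 − 0.419579)/7 = 0.417172
Then eliminate the h^4 term (factor 2^4 = 16):
  (16·0.417172 − 0.417287)/15 = 0.417164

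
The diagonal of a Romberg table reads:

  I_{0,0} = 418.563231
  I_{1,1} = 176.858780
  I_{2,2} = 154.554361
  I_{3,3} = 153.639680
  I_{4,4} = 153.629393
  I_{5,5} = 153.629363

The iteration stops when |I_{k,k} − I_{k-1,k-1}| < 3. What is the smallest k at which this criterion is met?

k = 3

|I_{1,1} − I_{0,0}| = 241.704451 ≥ 3
|I_{2,2} − I_{1,1}| = 22.304419 ≥ 3
|I_{3,3} − I_{2,2}| = 0.914681 < 3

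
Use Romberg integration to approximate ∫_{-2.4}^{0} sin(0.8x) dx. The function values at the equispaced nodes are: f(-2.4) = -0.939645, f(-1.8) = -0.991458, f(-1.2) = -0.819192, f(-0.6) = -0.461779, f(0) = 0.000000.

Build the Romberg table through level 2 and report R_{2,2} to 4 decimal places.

R_{0,0} (trapezoid, 1 panel, h=2.4000): -1.127574
R_{1,0} (trapezoid, 2 panels, h=1.2000): -1.546817
R_{2,0} (trapezoid, 4 panels, h=0.6000): -1.645351
R_{1,1} = -1.546817 + (-1.546817 − (-1.127574))/3 = -1.686565
R_{2,1} = -1.645351 + (-1.645351 − (-1.546817))/3 = -1.678196
R_{2,2} = -1.678196 + (-1.678196 − (-1.686565))/15 = -1.677638

-1.6776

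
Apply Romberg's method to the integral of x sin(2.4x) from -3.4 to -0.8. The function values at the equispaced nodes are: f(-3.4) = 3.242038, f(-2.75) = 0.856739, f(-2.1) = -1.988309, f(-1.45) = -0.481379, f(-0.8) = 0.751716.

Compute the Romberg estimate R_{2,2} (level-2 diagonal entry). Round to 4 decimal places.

0.4653

R_{0,0} (trapezoid, 1 panel, h=2.6000): 5.191880
R_{1,0} (trapezoid, 2 panels, h=1.3000): 0.011138
R_{2,0} (trapezoid, 4 panels, h=0.6500): 0.249553
R_{1,1} = 0.011138 + (0.011138 − 5.191880)/3 = -1.715776
R_{2,1} = 0.249553 + (0.249553 − 0.011138)/3 = 0.329025
R_{2,2} = 0.329025 + (0.329025 − (-1.715776))/15 = 0.465345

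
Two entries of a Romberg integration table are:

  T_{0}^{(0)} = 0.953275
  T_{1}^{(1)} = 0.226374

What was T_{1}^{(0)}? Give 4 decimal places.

From T_{1}^{(1)} = (4·T_{1}^{(0)} − T_{0}^{(0)})/3, solve for T_{1}^{(0)}:
4·T_{1}^{(0)} = 3·0.226374 + 0.953275 = 1.632397
T_{1}^{(0)} = 0.408099

0.4081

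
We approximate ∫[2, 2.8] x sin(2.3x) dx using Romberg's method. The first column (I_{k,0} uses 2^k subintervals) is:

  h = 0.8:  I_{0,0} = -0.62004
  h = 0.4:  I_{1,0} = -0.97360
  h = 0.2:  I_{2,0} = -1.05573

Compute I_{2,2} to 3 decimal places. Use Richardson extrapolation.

I_{1,1} = (4·(-0.97360) − (-0.62004)) / 3 = -1.09145
I_{2,1} = -1.05573 + (-1.05573 − (-0.97360))/3 = -1.08311
I_{2,2} = (16·(-1.08311) − (-1.09145)) / 15 = -1.08255

-1.083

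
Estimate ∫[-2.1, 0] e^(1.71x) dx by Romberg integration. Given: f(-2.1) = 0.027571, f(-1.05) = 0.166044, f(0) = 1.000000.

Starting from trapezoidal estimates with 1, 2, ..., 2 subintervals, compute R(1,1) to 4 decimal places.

0.5921

R(0,0) (trapezoid, 1 panel, h=2.1000): 1.078950
R(1,0) (trapezoid, 2 panels, h=1.0500): 0.713821
R(1,1) = 0.713821 + (0.713821 − 1.078950)/3 = 0.592111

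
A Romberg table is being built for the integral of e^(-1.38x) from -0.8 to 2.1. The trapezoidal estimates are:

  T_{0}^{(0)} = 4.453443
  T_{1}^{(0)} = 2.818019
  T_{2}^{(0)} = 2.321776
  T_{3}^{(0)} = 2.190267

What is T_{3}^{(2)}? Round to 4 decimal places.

2.1458

T_{2}^{(1)} = 2.321776 + (2.321776 − 2.818019)/3 = 2.156362
T_{3}^{(1)} = 2.190267 + (2.190267 − 2.321776)/3 = 2.146431
T_{3}^{(2)} = (16·2.146431 − 2.156362) / 15 = 2.145769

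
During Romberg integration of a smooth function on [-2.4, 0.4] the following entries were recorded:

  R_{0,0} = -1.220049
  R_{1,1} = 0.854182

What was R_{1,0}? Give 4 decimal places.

0.3356

From R_{1,1} = (4·R_{1,0} − R_{0,0})/3, solve for R_{1,0}:
4·R_{1,0} = 3·0.854182 + (-1.220049) = 1.342497
R_{1,0} = 0.335624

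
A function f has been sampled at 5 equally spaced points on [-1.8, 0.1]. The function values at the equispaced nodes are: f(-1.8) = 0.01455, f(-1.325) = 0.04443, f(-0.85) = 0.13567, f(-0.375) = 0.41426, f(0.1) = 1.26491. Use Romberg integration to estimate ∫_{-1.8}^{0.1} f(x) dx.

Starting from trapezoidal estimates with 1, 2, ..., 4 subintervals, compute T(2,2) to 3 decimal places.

T(0,0) (trapezoid, 1 panel, h=1.9000): 1.21549
T(1,0) (trapezoid, 2 panels, h=0.9500): 0.73663
T(2,0) (trapezoid, 4 panels, h=0.4750): 0.58619
T(1,1) = 0.73663 + (0.73663 − 1.21549)/3 = 0.57701
T(2,1) = 0.58619 + (0.58619 − 0.73663)/3 = 0.53604
T(2,2) = 0.53604 + (0.53604 − 0.57701)/15 = 0.53331

0.533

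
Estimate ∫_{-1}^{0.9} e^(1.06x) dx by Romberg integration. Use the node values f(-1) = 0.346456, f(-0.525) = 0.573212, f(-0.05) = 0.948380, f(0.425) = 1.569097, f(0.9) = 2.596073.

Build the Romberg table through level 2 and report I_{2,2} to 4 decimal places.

2.1223

I_{0,0} (trapezoid, 1 panel, h=1.9000): 2.795403
I_{1,0} (trapezoid, 2 panels, h=0.9500): 2.298662
I_{2,0} (trapezoid, 4 panels, h=0.4750): 2.166928
I_{1,1} = 2.298662 + (2.298662 − 2.795403)/3 = 2.133082
I_{2,1} = 2.166928 + (2.166928 − 2.298662)/3 = 2.123017
I_{2,2} = 2.123017 + (2.123017 − 2.133082)/15 = 2.122346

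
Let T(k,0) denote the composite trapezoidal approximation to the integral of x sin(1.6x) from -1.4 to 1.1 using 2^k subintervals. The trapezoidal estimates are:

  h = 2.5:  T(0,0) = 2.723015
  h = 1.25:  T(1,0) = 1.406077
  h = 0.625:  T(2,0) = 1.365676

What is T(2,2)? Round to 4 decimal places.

T(1,1) = (4·1.406077 − 2.723015) / 3 = 0.967098
T(2,1) = (4·1.365676 − 1.406077) / 3 = 1.352209
T(2,2) = (16·1.352209 − 0.967098) / 15 = 1.377883
(Column j=1 coincides with Simpson's rule on the same nodes.)

1.3779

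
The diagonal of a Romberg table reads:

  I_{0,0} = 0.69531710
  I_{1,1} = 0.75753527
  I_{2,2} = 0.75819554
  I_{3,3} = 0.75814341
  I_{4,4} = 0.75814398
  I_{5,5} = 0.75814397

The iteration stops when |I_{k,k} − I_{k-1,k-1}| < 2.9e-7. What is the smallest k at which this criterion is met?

k = 5

|I_{1,1} − I_{0,0}| = 0.06221817 ≥ 2.9e-7
|I_{2,2} − I_{1,1}| = 0.00066027 ≥ 2.9e-7
|I_{3,3} − I_{2,2}| = 0.00005213 ≥ 2.9e-7
|I_{4,4} − I_{3,3}| = 0.00000057 ≥ 2.9e-7
|I_{5,5} − I_{4,4}| = 0.00000001 < 2.9e-7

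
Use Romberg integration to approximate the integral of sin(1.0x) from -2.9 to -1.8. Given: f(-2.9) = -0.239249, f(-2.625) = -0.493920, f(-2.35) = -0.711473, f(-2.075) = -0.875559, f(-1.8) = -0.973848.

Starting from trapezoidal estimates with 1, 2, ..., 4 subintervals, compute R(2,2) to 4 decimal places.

-0.7438

R(0,0) (trapezoid, 1 panel, h=1.1000): -0.667203
R(1,0) (trapezoid, 2 panels, h=0.5500): -0.724912
R(2,0) (trapezoid, 4 panels, h=0.2750): -0.739063
R(1,1) = -0.724912 + (-0.724912 − (-0.667203))/3 = -0.744148
R(2,1) = -0.739063 + (-0.739063 − (-0.724912))/3 = -0.743780
R(2,2) = -0.743780 + (-0.743780 − (-0.744148))/15 = -0.743755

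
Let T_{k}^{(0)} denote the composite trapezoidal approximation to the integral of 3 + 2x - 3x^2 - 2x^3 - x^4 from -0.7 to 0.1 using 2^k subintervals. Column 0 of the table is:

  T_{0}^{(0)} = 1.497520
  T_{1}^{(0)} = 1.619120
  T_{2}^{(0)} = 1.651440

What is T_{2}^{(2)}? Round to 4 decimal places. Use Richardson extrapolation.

1.6624

Richardson extrapolation on the trapezoidal column (denominator 4−1=3):
T_{1}^{(1)} = (4·1.619120 − 1.497520) / 3 = 1.659653
T_{2}^{(1)} = 1.651440 + (1.651440 − 1.619120)/3 = 1.662213
T_{2}^{(2)} = (16·1.662213 − 1.659653) / 15 = 1.662384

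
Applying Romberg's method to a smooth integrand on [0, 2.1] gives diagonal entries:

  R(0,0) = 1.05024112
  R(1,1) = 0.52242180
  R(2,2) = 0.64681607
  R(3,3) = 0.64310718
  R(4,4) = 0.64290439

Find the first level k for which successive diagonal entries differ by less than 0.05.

|R(1,1) − R(0,0)| = 0.52781932 ≥ 0.05
|R(2,2) − R(1,1)| = 0.12439427 ≥ 0.05
|R(3,3) − R(2,2)| = 0.00370889 < 0.05

k = 3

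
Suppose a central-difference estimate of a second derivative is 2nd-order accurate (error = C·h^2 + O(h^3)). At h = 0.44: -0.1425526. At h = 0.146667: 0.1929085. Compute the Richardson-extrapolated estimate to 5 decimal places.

0.23484

Extrapolated value = (9·A(h/3) − A(h)) / (9 − 1)
= (9·0.1929085 − (-0.1425526)) / 8
= 1.8787291 / 8 = 0.2348411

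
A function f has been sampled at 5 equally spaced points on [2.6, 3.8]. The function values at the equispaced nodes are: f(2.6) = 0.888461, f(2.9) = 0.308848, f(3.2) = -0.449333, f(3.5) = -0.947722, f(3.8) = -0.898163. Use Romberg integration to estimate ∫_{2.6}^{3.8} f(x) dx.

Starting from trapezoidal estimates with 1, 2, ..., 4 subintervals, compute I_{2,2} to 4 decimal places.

I_{0,0} (trapezoid, 1 panel, h=1.2000): -0.005821
I_{1,0} (trapezoid, 2 panels, h=0.6000): -0.272510
I_{2,0} (trapezoid, 4 panels, h=0.3000): -0.327917
I_{1,1} = -0.272510 + (-0.272510 − (-0.005821))/3 = -0.361406
I_{2,1} = -0.327917 + (-0.327917 − (-0.272510))/3 = -0.346386
I_{2,2} = -0.346386 + (-0.346386 − (-0.361406))/15 = -0.345385

-0.3454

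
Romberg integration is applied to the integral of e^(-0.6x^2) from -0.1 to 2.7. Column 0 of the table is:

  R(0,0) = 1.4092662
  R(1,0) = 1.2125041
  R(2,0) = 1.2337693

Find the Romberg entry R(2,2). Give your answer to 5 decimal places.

1.24712

R(1,1) = (4·1.2125041 − 1.4092662) / 3 = 1.1469167
R(2,1) = 1.2337693 + (1.2337693 − 1.2125041)/3 = 1.2408577
R(2,2) = 1.2408577 + (1.2408577 − 1.1469167)/15 = 1.2471204
(Column j=1 coincides with Simpson's rule on the same nodes.)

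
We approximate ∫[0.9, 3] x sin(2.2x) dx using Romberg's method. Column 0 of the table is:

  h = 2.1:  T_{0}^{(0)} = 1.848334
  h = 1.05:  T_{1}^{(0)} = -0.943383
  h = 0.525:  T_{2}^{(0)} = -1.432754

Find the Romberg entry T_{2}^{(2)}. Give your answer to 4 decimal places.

-1.5773

T_{1}^{(1)} = (4·(-0.943383) − 1.848334) / 3 = -1.873955
T_{2}^{(1)} = -1.432754 + (-1.432754 − (-0.943383))/3 = -1.595878
T_{2}^{(2)} = -1.595878 + (-1.595878 − (-1.873955))/15 = -1.577340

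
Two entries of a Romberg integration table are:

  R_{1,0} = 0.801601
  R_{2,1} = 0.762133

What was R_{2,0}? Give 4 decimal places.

0.7720

From R_{2,1} = (4·R_{2,0} − R_{1,0})/3, solve for R_{2,0}:
4·R_{2,0} = 3·0.762133 + 0.801601 = 3.088000
R_{2,0} = 0.772000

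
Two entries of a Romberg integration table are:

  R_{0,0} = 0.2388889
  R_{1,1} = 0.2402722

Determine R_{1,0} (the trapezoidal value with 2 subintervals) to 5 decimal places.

From R_{1,1} = (4·R_{1,0} − R_{0,0})/3, solve for R_{1,0}:
4·R_{1,0} = 3·0.2402722 + 0.2388889 = 0.9597055
R_{1,0} = 0.2399264

0.23993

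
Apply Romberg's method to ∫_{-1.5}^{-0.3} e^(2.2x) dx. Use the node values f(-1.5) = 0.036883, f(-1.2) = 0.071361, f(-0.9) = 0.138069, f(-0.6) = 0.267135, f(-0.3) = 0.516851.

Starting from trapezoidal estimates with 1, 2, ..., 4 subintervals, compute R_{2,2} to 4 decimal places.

0.2182

R_{0,0} (trapezoid, 1 panel, h=1.2000): 0.332240
R_{1,0} (trapezoid, 2 panels, h=0.6000): 0.248962
R_{2,0} (trapezoid, 4 panels, h=0.3000): 0.226030
R_{1,1} = 0.248962 + (0.248962 − 0.332240)/3 = 0.221203
R_{2,1} = 0.226030 + (0.226030 − 0.248962)/3 = 0.218386
R_{2,2} = 0.218386 + (0.218386 − 0.221203)/15 = 0.218198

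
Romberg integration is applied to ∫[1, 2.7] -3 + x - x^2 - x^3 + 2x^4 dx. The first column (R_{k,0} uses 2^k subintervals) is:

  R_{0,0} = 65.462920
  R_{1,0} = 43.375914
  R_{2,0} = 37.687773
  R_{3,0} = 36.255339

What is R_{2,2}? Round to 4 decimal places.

35.7769

R_{1,1} = (4·43.375914 − 65.462920) / 3 = 36.013579
R_{2,1} = 37.687773 + (37.687773 − 43.375914)/3 = 35.791726
R_{2,2} = 35.791726 + (35.791726 − 36.013579)/15 = 35.776936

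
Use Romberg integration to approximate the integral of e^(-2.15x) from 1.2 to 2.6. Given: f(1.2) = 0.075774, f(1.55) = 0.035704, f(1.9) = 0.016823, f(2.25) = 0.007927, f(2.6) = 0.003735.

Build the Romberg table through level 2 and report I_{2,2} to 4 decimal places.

I_{0,0} (trapezoid, 1 panel, h=1.4000): 0.055656
I_{1,0} (trapezoid, 2 panels, h=0.7000): 0.039604
I_{2,0} (trapezoid, 4 panels, h=0.3500): 0.035073
I_{1,1} = 0.039604 + (0.039604 − 0.055656)/3 = 0.034253
I_{2,1} = 0.035073 + (0.035073 − 0.039604)/3 = 0.033563
I_{2,2} = 0.033563 + (0.033563 − 0.034253)/15 = 0.033517

0.0335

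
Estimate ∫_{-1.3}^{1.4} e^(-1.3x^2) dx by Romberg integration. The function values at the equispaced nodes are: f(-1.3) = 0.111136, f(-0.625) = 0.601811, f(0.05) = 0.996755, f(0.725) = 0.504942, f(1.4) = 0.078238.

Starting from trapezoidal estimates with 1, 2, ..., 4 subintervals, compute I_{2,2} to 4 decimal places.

1.4611

I_{0,0} (trapezoid, 1 panel, h=2.7000): 0.255655
I_{1,0} (trapezoid, 2 panels, h=1.3500): 1.473447
I_{2,0} (trapezoid, 4 panels, h=0.6750): 1.483782
I_{1,1} = 1.473447 + (1.473447 − 0.255655)/3 = 1.879378
I_{2,1} = 1.483782 + (1.483782 − 1.473447)/3 = 1.487227
I_{2,2} = 1.487227 + (1.487227 − 1.879378)/15 = 1.461084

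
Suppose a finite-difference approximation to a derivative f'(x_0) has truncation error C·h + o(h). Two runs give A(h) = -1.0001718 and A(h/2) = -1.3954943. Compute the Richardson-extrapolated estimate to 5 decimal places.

-1.79082

The leading error scales as h; refining by a factor of 2 reduces it by 2^1 = 2.
Extrapolated value = (2·A(h/2) − A(h)) / (2 − 1)
= (2·(-1.3954943) − (-1.0001718)) / 1
= -1.7908168 / 1 = -1.7908168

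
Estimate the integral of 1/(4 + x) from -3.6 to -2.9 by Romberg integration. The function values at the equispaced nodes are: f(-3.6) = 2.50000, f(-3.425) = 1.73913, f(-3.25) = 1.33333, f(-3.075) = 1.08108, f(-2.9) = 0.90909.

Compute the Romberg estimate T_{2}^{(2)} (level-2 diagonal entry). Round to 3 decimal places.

1.012

T_{0}^{(0)} (trapezoid, 1 panel, h=0.7000): 1.19318
T_{1}^{(0)} (trapezoid, 2 panels, h=0.3500): 1.06326
T_{2}^{(0)} (trapezoid, 4 panels, h=0.1750): 1.02516
T_{1}^{(1)} = 1.06326 + (1.06326 − 1.19318)/3 = 1.01995
T_{2}^{(1)} = 1.02516 + (1.02516 − 1.06326)/3 = 1.01246
T_{2}^{(2)} = 1.01246 + (1.01246 − 1.01995)/15 = 1.01196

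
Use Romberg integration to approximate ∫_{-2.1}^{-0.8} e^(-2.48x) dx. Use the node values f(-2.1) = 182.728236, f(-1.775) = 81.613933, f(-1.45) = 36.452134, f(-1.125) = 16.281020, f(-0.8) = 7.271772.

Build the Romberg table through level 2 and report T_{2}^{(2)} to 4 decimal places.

70.7787

T_{0}^{(0)} (trapezoid, 1 panel, h=1.3000): 123.500005
T_{1}^{(0)} (trapezoid, 2 panels, h=0.6500): 85.443890
T_{2}^{(0)} (trapezoid, 4 panels, h=0.3250): 74.537805
T_{1}^{(1)} = 85.443890 + (85.443890 − 123.500005)/3 = 72.758518
T_{2}^{(1)} = 74.537805 + (74.537805 − 85.443890)/3 = 70.902443
T_{2}^{(2)} = 70.902443 + (70.902443 − 72.758518)/15 = 70.778705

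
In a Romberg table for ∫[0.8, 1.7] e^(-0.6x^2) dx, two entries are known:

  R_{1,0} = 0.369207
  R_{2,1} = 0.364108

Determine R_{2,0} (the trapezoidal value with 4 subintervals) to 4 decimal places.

From R_{2,1} = (4·R_{2,0} − R_{1,0})/3, solve for R_{2,0}:
4·R_{2,0} = 3·0.364108 + 0.369207 = 1.461531
R_{2,0} = 0.365383

0.3654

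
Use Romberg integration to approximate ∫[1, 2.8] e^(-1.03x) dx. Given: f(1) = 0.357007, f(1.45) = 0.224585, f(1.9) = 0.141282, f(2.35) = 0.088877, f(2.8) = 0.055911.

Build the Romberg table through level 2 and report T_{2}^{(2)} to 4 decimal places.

0.2923

T_{0}^{(0)} (trapezoid, 1 panel, h=1.8000): 0.371626
T_{1}^{(0)} (trapezoid, 2 panels, h=0.9000): 0.312967
T_{2}^{(0)} (trapezoid, 4 panels, h=0.4500): 0.297541
T_{1}^{(1)} = 0.312967 + (0.312967 − 0.371626)/3 = 0.293414
T_{2}^{(1)} = 0.297541 + (0.297541 − 0.312967)/3 = 0.292399
T_{2}^{(2)} = 0.292399 + (0.292399 − 0.293414)/15 = 0.292331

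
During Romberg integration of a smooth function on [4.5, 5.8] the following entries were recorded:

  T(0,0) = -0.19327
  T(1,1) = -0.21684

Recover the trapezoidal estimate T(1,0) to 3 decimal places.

From T(1,1) = (4·T(1,0) − T(0,0))/3, solve for T(1,0):
4·T(1,0) = 3·(-0.21684) + (-0.19327) = -0.84379
T(1,0) = -0.21095

-0.211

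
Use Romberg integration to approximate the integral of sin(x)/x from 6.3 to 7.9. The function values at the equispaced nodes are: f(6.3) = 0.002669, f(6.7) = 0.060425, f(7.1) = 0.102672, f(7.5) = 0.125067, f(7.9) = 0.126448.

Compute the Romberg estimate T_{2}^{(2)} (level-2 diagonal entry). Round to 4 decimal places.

0.1435

T_{0}^{(0)} (trapezoid, 1 panel, h=1.6000): 0.103294
T_{1}^{(0)} (trapezoid, 2 panels, h=0.8000): 0.133784
T_{2}^{(0)} (trapezoid, 4 panels, h=0.4000): 0.141089
T_{1}^{(1)} = 0.133784 + (0.133784 − 0.103294)/3 = 0.143947
T_{2}^{(1)} = 0.141089 + (0.141089 − 0.133784)/3 = 0.143524
T_{2}^{(2)} = 0.143524 + (0.143524 − 0.143947)/15 = 0.143496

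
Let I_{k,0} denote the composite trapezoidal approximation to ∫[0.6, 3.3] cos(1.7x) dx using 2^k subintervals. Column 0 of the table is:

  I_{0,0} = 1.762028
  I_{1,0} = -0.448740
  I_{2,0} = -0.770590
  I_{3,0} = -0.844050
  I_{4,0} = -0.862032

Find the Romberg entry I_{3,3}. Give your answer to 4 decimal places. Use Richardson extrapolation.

Richardson extrapolation on the trapezoidal column (denominator 4−1=3):
I_{1,1} = -0.448740 + (-0.448740 − 1.762028)/3 = -1.185663
I_{2,1} = (4·(-0.770590) − (-0.448740)) / 3 = -0.877873
I_{3,1} = -0.844050 + (-0.844050 − (-0.770590))/3 = -0.868537
I_{2,2} = -0.877873 + (-0.877873 − (-1.185663))/15 = -0.857354
I_{3,2} = -0.868537 + (-0.868537 − (-0.877873))/15 = -0.867915
I_{3,3} = (64·(-0.867915) − (-0.857354)) / 63 = -0.868083
(Column j=1 coincides with Simpson's rule on the same nodes.)

-0.8681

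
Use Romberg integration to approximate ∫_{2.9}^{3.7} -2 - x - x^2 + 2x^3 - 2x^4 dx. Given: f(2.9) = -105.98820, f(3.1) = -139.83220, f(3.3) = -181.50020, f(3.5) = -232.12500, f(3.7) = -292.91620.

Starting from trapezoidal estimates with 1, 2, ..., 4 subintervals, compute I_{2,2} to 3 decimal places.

-149.982

I_{0,0} (trapezoid, 1 panel, h=0.8000): -159.56176
I_{1,0} (trapezoid, 2 panels, h=0.4000): -152.38096
I_{2,0} (trapezoid, 4 panels, h=0.2000): -150.58192
I_{1,1} = -152.38096 + (-152.38096 − (-159.56176))/3 = -149.98736
I_{2,1} = -150.58192 + (-150.58192 − (-152.38096))/3 = -149.98224
I_{2,2} = -149.98224 + (-149.98224 − (-149.98736))/15 = -149.98190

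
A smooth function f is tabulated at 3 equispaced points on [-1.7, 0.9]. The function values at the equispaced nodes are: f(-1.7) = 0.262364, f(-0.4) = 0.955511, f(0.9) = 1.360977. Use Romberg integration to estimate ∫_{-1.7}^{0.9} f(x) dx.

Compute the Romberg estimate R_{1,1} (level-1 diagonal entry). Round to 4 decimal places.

R_{0,0} (trapezoid, 1 panel, h=2.6000): 2.110343
R_{1,0} (trapezoid, 2 panels, h=1.3000): 2.297336
R_{1,1} = 2.297336 + (2.297336 − 2.110343)/3 = 2.359667

2.3597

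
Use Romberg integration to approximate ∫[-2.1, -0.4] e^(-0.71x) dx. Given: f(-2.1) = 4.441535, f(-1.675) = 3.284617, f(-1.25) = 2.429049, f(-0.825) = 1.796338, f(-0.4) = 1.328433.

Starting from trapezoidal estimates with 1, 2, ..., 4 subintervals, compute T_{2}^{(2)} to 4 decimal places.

4.3847

T_{0}^{(0)} (trapezoid, 1 panel, h=1.7000): 4.904473
T_{1}^{(0)} (trapezoid, 2 panels, h=0.8500): 4.516928
T_{2}^{(0)} (trapezoid, 4 panels, h=0.4250): 4.417870
T_{1}^{(1)} = 4.516928 + (4.516928 − 4.904473)/3 = 4.387746
T_{2}^{(1)} = 4.417870 + (4.417870 − 4.516928)/3 = 4.384851
T_{2}^{(2)} = 4.384851 + (4.384851 − 4.387746)/15 = 4.384658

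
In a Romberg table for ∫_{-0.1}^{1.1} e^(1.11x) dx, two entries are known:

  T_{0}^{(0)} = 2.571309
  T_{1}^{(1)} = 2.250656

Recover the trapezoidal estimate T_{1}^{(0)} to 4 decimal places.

From T_{1}^{(1)} = (4·T_{1}^{(0)} − T_{0}^{(0)})/3, solve for T_{1}^{(0)}:
4·T_{1}^{(0)} = 3·2.250656 + 2.571309 = 9.323277
T_{1}^{(0)} = 2.330819

2.3308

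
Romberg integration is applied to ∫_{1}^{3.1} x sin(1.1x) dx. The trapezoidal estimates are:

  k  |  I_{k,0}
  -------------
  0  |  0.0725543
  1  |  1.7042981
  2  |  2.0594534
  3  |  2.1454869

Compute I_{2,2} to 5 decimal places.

Richardson extrapolation on the trapezoidal column (denominator 4−1=3):
I_{1,1} = (4·1.7042981 − 0.0725543) / 3 = 2.2482127
I_{2,1} = 2.0594534 + (2.0594534 − 1.7042981)/3 = 2.1778385
I_{2,2} = 2.1778385 + (2.1778385 − 2.2482127)/15 = 2.1731469
(Column j=1 coincides with Simpson's rule on the same nodes.)

2.17315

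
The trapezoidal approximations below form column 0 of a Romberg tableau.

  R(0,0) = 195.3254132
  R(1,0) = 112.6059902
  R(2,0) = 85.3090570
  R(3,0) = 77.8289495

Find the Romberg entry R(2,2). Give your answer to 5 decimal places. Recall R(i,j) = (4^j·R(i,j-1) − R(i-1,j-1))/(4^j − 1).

Richardson extrapolation on the trapezoidal column (denominator 4−1=3):
R(1,1) = (4·112.6059902 − 195.3254132) / 3 = 85.0328492
R(2,1) = (4·85.3090570 − 112.6059902) / 3 = 76.2100793
R(2,2) = 76.2100793 + (76.2100793 − 85.0328492)/15 = 75.6218946

75.62189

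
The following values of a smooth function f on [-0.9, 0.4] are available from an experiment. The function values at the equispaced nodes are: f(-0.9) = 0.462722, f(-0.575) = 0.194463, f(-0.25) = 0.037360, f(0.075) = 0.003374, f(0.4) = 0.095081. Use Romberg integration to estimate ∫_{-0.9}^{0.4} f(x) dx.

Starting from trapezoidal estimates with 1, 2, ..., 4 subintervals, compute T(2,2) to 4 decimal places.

T(0,0) (trapezoid, 1 panel, h=1.3000): 0.362572
T(1,0) (trapezoid, 2 panels, h=0.6500): 0.205570
T(2,0) (trapezoid, 4 panels, h=0.3250): 0.167082
T(1,1) = 0.205570 + (0.205570 − 0.362572)/3 = 0.153236
T(2,1) = 0.167082 + (0.167082 − 0.205570)/3 = 0.154253
T(2,2) = 0.154253 + (0.154253 − 0.153236)/15 = 0.154321

0.1543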